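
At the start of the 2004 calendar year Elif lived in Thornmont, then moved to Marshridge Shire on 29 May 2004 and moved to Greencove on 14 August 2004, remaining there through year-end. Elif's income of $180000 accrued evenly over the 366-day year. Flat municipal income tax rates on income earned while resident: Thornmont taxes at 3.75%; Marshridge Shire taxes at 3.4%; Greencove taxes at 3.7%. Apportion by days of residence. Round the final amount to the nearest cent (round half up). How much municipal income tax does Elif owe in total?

$6583.03

Thornmont, 1 January – 28 May 2004: 149 days → $180000 × 3.75% × 149/366 = $2747.9508
Marshridge Shire, 29 May – 13 August 2004: 77 days → $180000 × 3.4% × 77/366 = $1287.5410
Greencove, 14 August – 31 December 2004: 140 days → $180000 × 3.7% × 140/366 = $2547.5410
Total = $6583.0328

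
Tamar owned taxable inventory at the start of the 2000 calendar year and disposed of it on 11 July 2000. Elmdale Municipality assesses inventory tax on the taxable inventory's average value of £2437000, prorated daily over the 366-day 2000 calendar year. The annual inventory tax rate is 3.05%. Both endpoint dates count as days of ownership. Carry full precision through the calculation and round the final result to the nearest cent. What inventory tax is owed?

£39195.08

Days held (1 January – 11 July 2000): 193 out of 366
Tax = £2437000 × 3.05% × 193/366 = £39195.0833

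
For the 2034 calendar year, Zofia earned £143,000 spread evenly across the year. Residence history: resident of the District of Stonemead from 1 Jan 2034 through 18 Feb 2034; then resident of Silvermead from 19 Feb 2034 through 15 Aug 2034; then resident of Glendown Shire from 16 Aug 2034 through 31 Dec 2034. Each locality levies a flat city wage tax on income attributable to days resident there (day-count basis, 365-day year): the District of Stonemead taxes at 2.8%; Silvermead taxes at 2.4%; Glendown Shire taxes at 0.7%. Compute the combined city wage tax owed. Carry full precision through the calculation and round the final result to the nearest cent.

£2,589.67

The District of Stonemead, 1 Jan – 18 Feb 2034: 49 days → £143,000 × 2.8% × 49/365 = £537.5233
Silvermead, 19 Feb – 15 Aug 2034: 178 days → £143,000 × 2.4% × 178/365 = £1,673.6877
Glendown Shire, 16 Aug – 31 Dec 2034: 138 days → £143,000 × 0.7% × 138/365 = £378.4603
Total = £2,589.6712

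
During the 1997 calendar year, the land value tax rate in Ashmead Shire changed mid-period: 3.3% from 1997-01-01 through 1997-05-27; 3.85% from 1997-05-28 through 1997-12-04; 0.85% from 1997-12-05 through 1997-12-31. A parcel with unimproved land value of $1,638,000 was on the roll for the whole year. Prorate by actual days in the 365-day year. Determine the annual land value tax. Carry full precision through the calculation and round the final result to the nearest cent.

1997-01-01 to 1997-05-27: 147 days at 3.3% → $1,638,000 × 3.3% × 147/365 = $21,769.6932
1997-05-28 to 1997-12-04: 191 days at 3.85% → $1,638,000 × 3.85% × 191/365 = $33,000.0904
1997-12-05 to 1997-12-31: 27 days at 0.85% → $1,638,000 × 0.85% × 27/365 = $1,029.9205
Total = $55,799.7041

$55,799.70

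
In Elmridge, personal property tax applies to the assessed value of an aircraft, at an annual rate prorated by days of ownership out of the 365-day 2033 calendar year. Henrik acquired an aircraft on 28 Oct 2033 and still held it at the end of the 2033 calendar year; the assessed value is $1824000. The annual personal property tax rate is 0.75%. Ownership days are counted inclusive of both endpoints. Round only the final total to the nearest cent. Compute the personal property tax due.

$2436.16

Days held (28 Oct – 31 Dec 2033): 65 out of 365
Tax = $1824000 × 0.75% × 65/365 = $2436.1644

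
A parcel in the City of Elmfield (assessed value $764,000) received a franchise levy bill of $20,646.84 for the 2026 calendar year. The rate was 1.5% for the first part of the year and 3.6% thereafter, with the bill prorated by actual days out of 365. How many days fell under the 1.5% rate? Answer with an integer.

156 days

Let d = days at the first rate; then 365 − d days at the second rate.
$764,000 × [1.5%·d + 3.6%·(365−d)] / 365 = $20,646.84
Solving gives d = 156, so the new rate took effect on 6 Jun 2026.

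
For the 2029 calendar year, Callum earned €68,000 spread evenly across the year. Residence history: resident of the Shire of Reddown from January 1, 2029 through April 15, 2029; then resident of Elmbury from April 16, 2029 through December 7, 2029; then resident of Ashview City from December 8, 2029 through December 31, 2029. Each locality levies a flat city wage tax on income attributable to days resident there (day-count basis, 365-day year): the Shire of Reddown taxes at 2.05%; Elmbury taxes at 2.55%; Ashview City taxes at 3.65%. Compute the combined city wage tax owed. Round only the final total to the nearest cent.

€1,685.38

The Shire of Reddown, January 1 – April 15, 2029: 105 days → €68,000 × 2.05% × 105/365 = €401.0137
Elmbury, April 16 – December 7, 2029: 236 days → €68,000 × 2.55% × 236/365 = €1,121.1616
Ashview City, December 8 – December 31, 2029: 24 days → €68,000 × 3.65% × 24/365 = €163.2000
Total = €1,685.3753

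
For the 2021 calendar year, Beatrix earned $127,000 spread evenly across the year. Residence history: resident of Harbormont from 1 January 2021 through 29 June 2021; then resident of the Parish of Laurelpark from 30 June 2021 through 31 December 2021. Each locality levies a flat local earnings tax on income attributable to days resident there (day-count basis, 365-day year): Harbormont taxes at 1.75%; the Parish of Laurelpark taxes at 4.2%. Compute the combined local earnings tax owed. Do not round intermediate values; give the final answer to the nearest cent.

Harbormont, 1 January – 29 June 2021: 180 days → $127,000 × 1.75% × 180/365 = $1,096.0274
The Parish of Laurelpark, 30 June – 31 December 2021: 185 days → $127,000 × 4.2% × 185/365 = $2,703.5342
Total = $3,799.5616

$3,799.56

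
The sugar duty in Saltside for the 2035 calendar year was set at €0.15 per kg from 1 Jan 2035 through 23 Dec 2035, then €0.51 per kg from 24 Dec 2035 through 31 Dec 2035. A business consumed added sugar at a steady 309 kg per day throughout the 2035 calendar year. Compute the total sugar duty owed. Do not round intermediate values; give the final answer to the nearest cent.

1 Jan – 23 Dec 2035: 357 days × 309 kg/day = 110,313 kg at €0.15/kg → €16,546.95
24 Dec – 31 Dec 2035: 8 days × 309 kg/day = 2,472 kg at €0.51/kg → €1,260.72

€17,807.67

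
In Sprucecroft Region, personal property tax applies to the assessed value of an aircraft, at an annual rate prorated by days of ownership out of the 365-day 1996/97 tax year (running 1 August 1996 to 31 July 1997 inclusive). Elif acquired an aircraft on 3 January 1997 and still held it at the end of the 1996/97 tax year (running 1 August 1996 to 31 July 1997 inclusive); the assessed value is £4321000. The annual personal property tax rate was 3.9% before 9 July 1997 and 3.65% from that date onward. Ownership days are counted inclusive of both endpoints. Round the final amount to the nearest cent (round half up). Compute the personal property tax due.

3 January – 8 July 1997: 187 days at 3.9% → £4321000 × 3.9% × 187/365 = £86337.1315
9 July – 31 July 1997: 23 days at 3.65% → £4321000 × 3.65% × 23/365 = £9938.3000
Total = £96275.4315

£96275.43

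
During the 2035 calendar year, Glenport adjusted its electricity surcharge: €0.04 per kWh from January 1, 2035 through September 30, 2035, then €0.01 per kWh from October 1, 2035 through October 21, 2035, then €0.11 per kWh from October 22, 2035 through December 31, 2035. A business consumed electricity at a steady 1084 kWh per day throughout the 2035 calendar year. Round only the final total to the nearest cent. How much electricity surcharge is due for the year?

January 1 – September 30, 2035: 273 days × 1084 kWh/day = 295,932 kWh at €0.04/kWh → €11,837.28
October 1 – October 21, 2035: 21 days × 1084 kWh/day = 22,764 kWh at €0.01/kWh → €227.64
October 22 – December 31, 2035: 71 days × 1084 kWh/day = 76,964 kWh at €0.11/kWh → €8,466.04

€20,530.96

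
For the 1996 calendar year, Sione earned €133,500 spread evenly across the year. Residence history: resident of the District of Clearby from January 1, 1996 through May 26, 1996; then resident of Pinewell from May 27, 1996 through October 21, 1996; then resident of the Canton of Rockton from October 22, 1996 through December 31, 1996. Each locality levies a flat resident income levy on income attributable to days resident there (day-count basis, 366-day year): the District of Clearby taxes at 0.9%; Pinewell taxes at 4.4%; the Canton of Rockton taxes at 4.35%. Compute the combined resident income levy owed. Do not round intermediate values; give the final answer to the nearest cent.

The District of Clearby, January 1 – May 26, 1996: 147 days → €133,500 × 0.9% × 147/366 = €482.5697
Pinewell, May 27 – October 21, 1996: 148 days → €133,500 × 4.4% × 148/366 = €2,375.2787
The Canton of Rockton, October 22 – December 31, 1996: 71 days → €133,500 × 4.35% × 71/366 = €1,126.5430
Total = €3,984.3914

€3,984.39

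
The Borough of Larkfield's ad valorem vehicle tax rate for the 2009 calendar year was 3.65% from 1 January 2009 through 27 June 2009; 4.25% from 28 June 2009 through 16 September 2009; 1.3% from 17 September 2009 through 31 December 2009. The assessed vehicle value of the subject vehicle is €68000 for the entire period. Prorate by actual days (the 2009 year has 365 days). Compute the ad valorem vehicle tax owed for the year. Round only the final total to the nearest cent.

1 January – 27 June 2009: 178 days at 3.65% → €68000 × 3.65% × 178/365 = €1210.4000
28 June – 16 September 2009: 81 days at 4.25% → €68000 × 4.25% × 81/365 = €641.3425
17 September – 31 December 2009: 106 days at 1.3% → €68000 × 1.3% × 106/365 = €256.7233
Total = €2108.4658

€2108.47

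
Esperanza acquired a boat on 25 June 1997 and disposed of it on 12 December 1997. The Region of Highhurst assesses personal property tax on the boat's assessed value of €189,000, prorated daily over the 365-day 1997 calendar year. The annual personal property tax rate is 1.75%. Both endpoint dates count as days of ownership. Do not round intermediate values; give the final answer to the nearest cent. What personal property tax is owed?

Days held (25 June – 12 December 1997): 171 out of 365
Tax = €189,000 × 1.75% × 171/365 = €1,549.5411

€1,549.54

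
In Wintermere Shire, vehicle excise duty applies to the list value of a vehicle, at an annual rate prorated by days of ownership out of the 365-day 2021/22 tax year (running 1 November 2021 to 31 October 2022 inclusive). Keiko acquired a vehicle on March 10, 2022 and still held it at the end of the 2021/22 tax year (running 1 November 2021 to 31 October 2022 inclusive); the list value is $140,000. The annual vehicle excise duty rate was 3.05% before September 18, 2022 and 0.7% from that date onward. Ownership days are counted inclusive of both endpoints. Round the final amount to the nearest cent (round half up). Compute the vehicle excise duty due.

$2,364.27

March 10 – September 17, 2022: 192 days at 3.05% → $140,000 × 3.05% × 192/365 = $2,246.1370
September 18 – October 31, 2022: 44 days at 0.7% → $140,000 × 0.7% × 44/365 = $118.1370
Total = $2,364.2740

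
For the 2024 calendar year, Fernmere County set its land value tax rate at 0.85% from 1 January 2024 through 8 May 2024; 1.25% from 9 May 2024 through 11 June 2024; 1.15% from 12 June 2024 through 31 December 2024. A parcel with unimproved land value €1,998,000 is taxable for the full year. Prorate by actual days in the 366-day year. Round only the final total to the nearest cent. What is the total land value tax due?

1 January – 8 May 2024: 129 days at 0.85% → €1,998,000 × 0.85% × 129/366 = €5,985.8115
9 May – 11 June 2024: 34 days at 1.25% → €1,998,000 × 1.25% × 34/366 = €2,320.0820
12 June – 31 December 2024: 203 days at 1.15% → €1,998,000 × 1.15% × 203/366 = €12,744.0738
Total = €21,049.9672

€21,049.97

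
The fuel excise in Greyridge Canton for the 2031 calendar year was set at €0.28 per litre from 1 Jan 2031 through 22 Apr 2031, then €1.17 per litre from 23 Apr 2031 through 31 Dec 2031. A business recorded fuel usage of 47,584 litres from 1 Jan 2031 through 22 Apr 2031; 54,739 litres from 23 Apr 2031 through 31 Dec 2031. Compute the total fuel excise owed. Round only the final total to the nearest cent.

1 Jan – 22 Apr 2031: 47,584 litres at €0.28/litre → €13,323.52
23 Apr – 31 Dec 2031: 54,739 litres at €1.17/litre → €64,044.63

€77,368.15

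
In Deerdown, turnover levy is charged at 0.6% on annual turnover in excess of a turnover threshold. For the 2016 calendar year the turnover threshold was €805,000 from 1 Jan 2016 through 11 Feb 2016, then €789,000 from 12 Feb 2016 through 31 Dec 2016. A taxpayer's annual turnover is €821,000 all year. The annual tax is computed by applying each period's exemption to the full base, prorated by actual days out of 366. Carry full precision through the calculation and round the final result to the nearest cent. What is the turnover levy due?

1 Jan – 11 Feb 2016: 42 days, exemption €805,000 → (€821,000 − €805,000) × 0.6% × 42/366 = €11.0164
12 Feb – 31 Dec 2016: 324 days, exemption €789,000 → (€821,000 − €789,000) × 0.6% × 324/366 = €169.9672
Total = €180.9836

€180.98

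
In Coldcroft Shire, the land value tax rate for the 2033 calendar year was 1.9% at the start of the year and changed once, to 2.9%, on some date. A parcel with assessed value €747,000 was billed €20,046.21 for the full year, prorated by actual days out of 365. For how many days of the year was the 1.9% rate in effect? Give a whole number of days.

Let d = days at the first rate; then 365 − d days at the second rate.
€747,000 × [1.9%·d + 2.9%·(365−d)] / 365 = €20,046.21
Solving gives d = 79, so the new rate took effect on March 21, 2033.

79 days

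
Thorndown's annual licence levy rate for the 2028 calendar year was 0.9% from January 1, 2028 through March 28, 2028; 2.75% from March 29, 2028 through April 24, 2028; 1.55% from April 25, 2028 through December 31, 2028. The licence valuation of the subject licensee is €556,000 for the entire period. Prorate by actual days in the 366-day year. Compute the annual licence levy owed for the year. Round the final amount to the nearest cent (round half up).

€8,241.26

January 1 – March 28, 2028: 88 days at 0.9% → €556,000 × 0.9% × 88/366 = €1,203.1475
March 29 – April 24, 2028: 27 days at 2.75% → €556,000 × 2.75% × 27/366 = €1,127.9508
April 25 – December 31, 2028: 251 days at 1.55% → €556,000 × 1.55% × 251/366 = €5,910.1585
Total = €8,241.2568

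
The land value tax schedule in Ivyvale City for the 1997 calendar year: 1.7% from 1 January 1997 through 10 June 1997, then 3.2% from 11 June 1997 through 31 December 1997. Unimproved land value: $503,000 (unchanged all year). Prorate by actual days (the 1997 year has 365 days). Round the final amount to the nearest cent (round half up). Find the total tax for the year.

$12,767.93

1 January – 10 June 1997: 161 days at 1.7% → $503,000 × 1.7% × 161/365 = $3,771.8110
11 June – 31 December 1997: 204 days at 3.2% → $503,000 × 3.2% × 204/365 = $8,996.1205
Total = $12,767.9315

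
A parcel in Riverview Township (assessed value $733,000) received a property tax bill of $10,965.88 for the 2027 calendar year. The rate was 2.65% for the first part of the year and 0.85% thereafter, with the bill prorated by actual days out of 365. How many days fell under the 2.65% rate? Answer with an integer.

Let d = days at the first rate; then 365 − d days at the second rate.
$733,000 × [2.65%·d + 0.85%·(365−d)] / 365 = $10,965.88
Solving gives d = 131, so the new rate took effect on 12 May 2027.

131 days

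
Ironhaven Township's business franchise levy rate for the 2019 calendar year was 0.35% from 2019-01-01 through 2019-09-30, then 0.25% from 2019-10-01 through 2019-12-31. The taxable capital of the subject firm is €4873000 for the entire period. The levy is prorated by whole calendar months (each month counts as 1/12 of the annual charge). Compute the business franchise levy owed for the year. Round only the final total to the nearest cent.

2019-01-01 to 2019-09-30: 9 months at 0.35% → €4873000 × 0.35% × 9/12 = €12791.6250
2019-10-01 to 2019-12-31: 3 months at 0.25% → €4873000 × 0.25% × 3/12 = €3045.6250
Total = €15837.2500

€15837.25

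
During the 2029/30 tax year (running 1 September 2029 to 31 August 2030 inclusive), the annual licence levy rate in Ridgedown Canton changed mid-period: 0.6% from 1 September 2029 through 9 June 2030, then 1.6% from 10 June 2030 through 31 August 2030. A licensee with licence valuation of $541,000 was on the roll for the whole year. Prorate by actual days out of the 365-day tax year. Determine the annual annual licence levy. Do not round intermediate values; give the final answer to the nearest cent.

1 September 2029 – 9 June 2030: 282 days at 0.6% → $541,000 × 0.6% × 282/365 = $2,507.8685
10 June – 31 August 2030: 83 days at 1.6% → $541,000 × 1.6% × 83/365 = $1,968.3507
Total = $4,476.2192

$4,476.22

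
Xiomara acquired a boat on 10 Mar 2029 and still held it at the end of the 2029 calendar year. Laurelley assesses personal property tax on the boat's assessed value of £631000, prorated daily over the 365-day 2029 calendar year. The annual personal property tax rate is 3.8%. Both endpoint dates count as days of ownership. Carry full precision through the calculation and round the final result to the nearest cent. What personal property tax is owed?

Days held (10 Mar – 31 Dec 2029): 297 out of 365
Tax = £631000 × 3.8% × 297/365 = £19510.8658

£19510.87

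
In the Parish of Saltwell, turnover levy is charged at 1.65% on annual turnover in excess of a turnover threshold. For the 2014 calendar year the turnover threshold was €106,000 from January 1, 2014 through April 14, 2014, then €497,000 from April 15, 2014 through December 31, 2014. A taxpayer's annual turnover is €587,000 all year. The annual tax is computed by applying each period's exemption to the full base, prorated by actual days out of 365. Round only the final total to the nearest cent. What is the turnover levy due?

€3,323.24

January 1 – April 14, 2014: 104 days, exemption €106,000 → (€587,000 − €106,000) × 1.65% × 104/365 = €2,261.3589
April 15 – December 31, 2014: 261 days, exemption €497,000 → (€587,000 − €497,000) × 1.65% × 261/365 = €1,061.8767
Total = €3,323.2356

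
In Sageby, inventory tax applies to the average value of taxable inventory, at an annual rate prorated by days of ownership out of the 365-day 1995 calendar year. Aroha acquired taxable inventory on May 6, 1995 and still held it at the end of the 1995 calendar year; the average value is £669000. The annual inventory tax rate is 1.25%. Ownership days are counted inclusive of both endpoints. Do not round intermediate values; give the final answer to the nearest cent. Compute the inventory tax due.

Days held (May 6 – December 31, 1995): 240 out of 365
Tax = £669000 × 1.25% × 240/365 = £5498.6301

£5498.63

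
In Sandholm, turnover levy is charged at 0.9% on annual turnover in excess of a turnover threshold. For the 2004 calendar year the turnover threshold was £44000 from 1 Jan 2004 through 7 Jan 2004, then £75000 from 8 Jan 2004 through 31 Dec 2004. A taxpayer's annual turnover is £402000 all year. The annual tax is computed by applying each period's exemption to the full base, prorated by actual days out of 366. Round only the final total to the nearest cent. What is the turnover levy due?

1 Jan – 7 Jan 2004: 7 days, exemption £44000 → (£402000 − £44000) × 0.9% × 7/366 = £61.6230
8 Jan – 31 Dec 2004: 359 days, exemption £75000 → (£402000 − £75000) × 0.9% × 359/366 = £2886.7131
Total = £2948.3361

£2948.34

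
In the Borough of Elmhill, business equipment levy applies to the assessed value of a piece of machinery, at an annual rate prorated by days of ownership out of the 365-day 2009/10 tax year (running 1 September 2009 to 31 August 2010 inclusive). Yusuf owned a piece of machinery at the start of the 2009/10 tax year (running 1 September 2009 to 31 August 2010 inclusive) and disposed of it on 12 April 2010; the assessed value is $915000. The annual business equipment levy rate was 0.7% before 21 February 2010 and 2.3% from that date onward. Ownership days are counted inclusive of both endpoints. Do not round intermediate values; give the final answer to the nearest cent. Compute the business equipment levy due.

1 September 2009 – 20 February 2010: 173 days at 0.7% → $915000 × 0.7% × 173/365 = $3035.7945
21 February – 12 April 2010: 51 days at 2.3% → $915000 × 2.3% × 51/365 = $2940.5342
Total = $5976.3288

$5976.33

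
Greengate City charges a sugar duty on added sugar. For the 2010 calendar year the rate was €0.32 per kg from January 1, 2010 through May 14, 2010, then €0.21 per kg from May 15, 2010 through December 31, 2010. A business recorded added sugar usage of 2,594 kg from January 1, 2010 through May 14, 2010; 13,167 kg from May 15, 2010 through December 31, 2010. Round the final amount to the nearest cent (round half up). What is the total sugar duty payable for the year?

January 1 – May 14, 2010: 2,594 kg at €0.32/kg → €830.08
May 15 – December 31, 2010: 13,167 kg at €0.21/kg → €2,765.07

€3,595.15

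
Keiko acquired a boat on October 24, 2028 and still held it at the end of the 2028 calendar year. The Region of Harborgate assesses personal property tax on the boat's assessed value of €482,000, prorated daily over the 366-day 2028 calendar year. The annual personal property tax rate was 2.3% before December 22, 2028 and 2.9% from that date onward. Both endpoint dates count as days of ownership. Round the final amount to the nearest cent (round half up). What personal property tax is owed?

€2,169.00

October 24 – December 21, 2028: 59 days at 2.3% → €482,000 × 2.3% × 59/366 = €1,787.0874
December 22 – December 31, 2028: 10 days at 2.9% → €482,000 × 2.9% × 10/366 = €381.9126
Total = €2,169.0000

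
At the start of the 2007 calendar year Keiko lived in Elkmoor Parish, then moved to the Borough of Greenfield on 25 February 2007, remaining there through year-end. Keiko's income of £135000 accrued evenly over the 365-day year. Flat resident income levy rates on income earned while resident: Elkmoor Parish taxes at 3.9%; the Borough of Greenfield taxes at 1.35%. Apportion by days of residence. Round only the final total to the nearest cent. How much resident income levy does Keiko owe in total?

£2341.23

Elkmoor Parish, 1 January – 24 February 2007: 55 days → £135000 × 3.9% × 55/365 = £793.3562
The Borough of Greenfield, 25 February – 31 December 2007: 310 days → £135000 × 1.35% × 310/365 = £1547.8767
Total = £2341.2329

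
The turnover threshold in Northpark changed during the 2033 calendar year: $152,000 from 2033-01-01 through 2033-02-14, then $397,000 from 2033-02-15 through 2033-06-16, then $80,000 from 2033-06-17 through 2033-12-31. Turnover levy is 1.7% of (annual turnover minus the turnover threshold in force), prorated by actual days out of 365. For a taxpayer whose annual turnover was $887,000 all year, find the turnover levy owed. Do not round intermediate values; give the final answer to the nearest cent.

$11,766.84

2033-01-01 to 2033-02-14: 45 days, exemption $152,000 → ($887,000 − $152,000) × 1.7% × 45/365 = $1,540.4795
2033-02-15 to 2033-06-16: 122 days, exemption $397,000 → ($887,000 − $397,000) × 1.7% × 122/365 = $2,784.2740
2033-06-17 to 2033-12-31: 198 days, exemption $80,000 → ($887,000 − $80,000) × 1.7% × 198/365 = $7,442.0877
Total = $11,766.8411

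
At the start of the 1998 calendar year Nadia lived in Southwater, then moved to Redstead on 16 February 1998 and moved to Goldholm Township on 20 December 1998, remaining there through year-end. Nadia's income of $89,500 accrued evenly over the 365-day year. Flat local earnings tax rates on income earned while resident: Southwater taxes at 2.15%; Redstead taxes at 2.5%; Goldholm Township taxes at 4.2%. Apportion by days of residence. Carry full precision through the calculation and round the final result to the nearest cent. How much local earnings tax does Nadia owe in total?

$2,248.04

Southwater, 1 January – 15 February 1998: 46 days → $89,500 × 2.15% × 46/365 = $242.5082
Redstead, 16 February – 19 December 1998: 307 days → $89,500 × 2.5% × 307/365 = $1,881.9521
Goldholm Township, 20 December – 31 December 1998: 12 days → $89,500 × 4.2% × 12/365 = $123.5836
Total = $2,248.0438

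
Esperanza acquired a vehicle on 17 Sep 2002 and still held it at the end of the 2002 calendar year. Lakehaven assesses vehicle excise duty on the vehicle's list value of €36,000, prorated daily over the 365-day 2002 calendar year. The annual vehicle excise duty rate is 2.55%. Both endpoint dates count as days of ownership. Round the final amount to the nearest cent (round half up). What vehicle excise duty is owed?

€266.60

Days held (17 Sep – 31 Dec 2002): 106 out of 365
Tax = €36,000 × 2.55% × 106/365 = €266.5973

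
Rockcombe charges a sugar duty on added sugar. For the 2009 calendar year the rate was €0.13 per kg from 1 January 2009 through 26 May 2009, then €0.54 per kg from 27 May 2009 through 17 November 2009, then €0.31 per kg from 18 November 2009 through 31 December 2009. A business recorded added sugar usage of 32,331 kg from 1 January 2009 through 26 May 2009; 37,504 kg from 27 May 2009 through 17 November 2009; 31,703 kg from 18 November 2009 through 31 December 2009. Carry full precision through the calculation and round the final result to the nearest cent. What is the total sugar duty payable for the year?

€34283.12

1 January – 26 May 2009: 32,331 kg at €0.13/kg → €4203.03
27 May – 17 November 2009: 37,504 kg at €0.54/kg → €20252.16
18 November – 31 December 2009: 31,703 kg at €0.31/kg → €9827.93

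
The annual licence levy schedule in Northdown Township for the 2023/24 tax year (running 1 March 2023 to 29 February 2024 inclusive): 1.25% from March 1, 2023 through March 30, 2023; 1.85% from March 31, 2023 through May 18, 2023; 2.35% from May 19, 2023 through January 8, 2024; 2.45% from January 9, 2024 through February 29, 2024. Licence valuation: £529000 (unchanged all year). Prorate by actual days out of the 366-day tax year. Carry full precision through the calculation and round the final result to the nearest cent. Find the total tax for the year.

March 1 – March 30, 2023: 30 days at 1.25% → £529000 × 1.25% × 30/366 = £542.0082
March 31 – May 18, 2023: 49 days at 1.85% → £529000 × 1.85% × 49/366 = £1310.2145
May 19, 2023 – January 8, 2024: 235 days at 2.35% → £529000 × 2.35% × 235/366 = £7981.9740
January 9 – February 29, 2024: 52 days at 2.45% → £529000 × 2.45% × 52/366 = £1841.3825
Total = £11675.5792

£11675.58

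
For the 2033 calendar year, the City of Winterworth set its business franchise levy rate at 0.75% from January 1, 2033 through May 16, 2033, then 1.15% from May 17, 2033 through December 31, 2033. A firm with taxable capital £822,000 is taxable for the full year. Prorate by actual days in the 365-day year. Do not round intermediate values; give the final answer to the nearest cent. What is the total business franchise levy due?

January 1 – May 16, 2033: 136 days at 0.75% → £822,000 × 0.75% × 136/365 = £2,297.0959
May 17 – December 31, 2033: 229 days at 1.15% → £822,000 × 1.15% × 229/365 = £5,930.7863
Total = £8,227.8822

£8,227.88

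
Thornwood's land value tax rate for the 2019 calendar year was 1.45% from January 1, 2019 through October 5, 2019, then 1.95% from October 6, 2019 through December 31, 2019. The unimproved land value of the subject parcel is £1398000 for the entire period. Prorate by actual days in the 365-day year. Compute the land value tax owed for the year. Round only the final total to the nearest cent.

£21937.11

January 1 – October 5, 2019: 278 days at 1.45% → £1398000 × 1.45% × 278/365 = £15439.2822
October 6 – December 31, 2019: 87 days at 1.95% → £1398000 × 1.95% × 87/365 = £6497.8274
Total = £21937.1096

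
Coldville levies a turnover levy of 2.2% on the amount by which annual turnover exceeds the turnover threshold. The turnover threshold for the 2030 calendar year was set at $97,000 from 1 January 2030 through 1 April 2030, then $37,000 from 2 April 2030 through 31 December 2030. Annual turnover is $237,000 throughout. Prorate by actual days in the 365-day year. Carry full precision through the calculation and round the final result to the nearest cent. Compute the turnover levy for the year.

1 January – 1 April 2030: 91 days, exemption $97,000 → ($237,000 − $97,000) × 2.2% × 91/365 = $767.8904
2 April – 31 December 2030: 274 days, exemption $37,000 → ($237,000 − $37,000) × 2.2% × 274/365 = $3,303.0137
Total = $4,070.9041

$4,070.90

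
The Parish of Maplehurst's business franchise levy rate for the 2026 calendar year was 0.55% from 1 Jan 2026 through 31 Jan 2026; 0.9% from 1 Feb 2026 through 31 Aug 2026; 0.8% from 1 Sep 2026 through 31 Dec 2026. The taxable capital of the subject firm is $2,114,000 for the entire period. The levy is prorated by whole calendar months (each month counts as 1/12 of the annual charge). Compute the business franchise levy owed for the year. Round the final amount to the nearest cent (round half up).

$17,704.75

1 Jan – 31 Jan 2026: 1 month at 0.55% → $2,114,000 × 0.55% × 1/12 = $968.9167
1 Feb – 31 Aug 2026: 7 months at 0.9% → $2,114,000 × 0.9% × 7/12 = $11,098.5000
1 Sep – 31 Dec 2026: 4 months at 0.8% → $2,114,000 × 0.8% × 4/12 = $5,637.3333
Total = $17,704.7500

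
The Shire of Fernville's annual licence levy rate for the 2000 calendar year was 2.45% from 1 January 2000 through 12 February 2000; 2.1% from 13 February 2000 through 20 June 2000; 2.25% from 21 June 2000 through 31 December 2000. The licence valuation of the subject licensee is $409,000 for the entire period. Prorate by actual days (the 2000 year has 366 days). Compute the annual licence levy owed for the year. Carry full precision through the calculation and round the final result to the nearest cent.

$9,082.37

1 January – 12 February 2000: 43 days at 2.45% → $409,000 × 2.45% × 43/366 = $1,177.2719
13 February – 20 June 2000: 129 days at 2.1% → $409,000 × 2.1% × 129/366 = $3,027.2705
21 June – 31 December 2000: 194 days at 2.25% → $409,000 × 2.25% × 194/366 = $4,877.8279
Total = $9,082.3702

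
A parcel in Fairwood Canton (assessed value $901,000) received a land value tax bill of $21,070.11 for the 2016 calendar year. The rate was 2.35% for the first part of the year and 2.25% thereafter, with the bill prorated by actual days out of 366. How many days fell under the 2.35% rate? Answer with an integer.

324 days

Let d = days at the first rate; then 366 − d days at the second rate.
$901,000 × [2.35%·d + 2.25%·(366−d)] / 366 = $21,070.11
Solving gives d = 324, so the new rate took effect on 20 Nov 2016.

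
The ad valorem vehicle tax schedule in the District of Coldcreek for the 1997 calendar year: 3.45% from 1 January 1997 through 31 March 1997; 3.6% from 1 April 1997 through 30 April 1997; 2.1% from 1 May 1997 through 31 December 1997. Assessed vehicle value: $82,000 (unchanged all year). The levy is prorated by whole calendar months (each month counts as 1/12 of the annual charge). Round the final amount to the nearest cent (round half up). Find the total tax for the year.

$2,101.25

1 January – 31 March 1997: 3 months at 3.45% → $82,000 × 3.45% × 3/12 = $707.2500
1 April – 30 April 1997: 1 month at 3.6% → $82,000 × 3.6% × 1/12 = $246.0000
1 May – 31 December 1997: 8 months at 2.1% → $82,000 × 2.1% × 8/12 = $1,148.0000
Total = $2,101.2500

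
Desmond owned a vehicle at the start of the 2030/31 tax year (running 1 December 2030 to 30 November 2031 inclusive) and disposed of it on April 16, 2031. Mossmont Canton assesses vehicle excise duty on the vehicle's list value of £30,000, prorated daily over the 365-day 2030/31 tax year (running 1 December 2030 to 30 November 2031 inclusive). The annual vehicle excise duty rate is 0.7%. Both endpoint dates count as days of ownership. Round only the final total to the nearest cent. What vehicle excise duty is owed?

Days held (December 1, 2030 – April 16, 2031): 137 out of 365
Tax = £30,000 × 0.7% × 137/365 = £78.8219

£78.82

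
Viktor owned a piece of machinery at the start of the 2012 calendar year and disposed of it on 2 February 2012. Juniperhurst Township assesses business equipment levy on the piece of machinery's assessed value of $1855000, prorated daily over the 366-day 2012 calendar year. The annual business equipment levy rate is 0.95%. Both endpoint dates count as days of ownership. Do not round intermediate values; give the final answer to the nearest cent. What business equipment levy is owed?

Days held (1 January – 2 February 2012): 33 out of 366
Tax = $1855000 × 0.95% × 33/366 = $1588.9139

$1588.91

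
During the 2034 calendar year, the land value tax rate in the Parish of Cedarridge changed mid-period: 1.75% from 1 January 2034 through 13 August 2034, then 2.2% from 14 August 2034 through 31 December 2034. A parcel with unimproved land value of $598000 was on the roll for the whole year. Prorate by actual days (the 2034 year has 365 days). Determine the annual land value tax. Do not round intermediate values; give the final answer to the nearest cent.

1 January – 13 August 2034: 225 days at 1.75% → $598000 × 1.75% × 225/365 = $6451.0274
14 August – 31 December 2034: 140 days at 2.2% → $598000 × 2.2% × 140/365 = $5046.1370
Total = $11497.1644

$11497.16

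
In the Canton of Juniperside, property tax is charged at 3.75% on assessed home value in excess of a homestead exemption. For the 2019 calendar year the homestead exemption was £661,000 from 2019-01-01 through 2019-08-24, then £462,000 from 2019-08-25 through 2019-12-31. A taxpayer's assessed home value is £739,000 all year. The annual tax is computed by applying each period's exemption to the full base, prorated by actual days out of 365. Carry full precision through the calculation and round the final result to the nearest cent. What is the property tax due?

2019-01-01 to 2019-08-24: 236 days, exemption £661,000 → (£739,000 − £661,000) × 3.75% × 236/365 = £1,891.2329
2019-08-25 to 2019-12-31: 129 days, exemption £462,000 → (£739,000 − £462,000) × 3.75% × 129/365 = £3,671.1986
Total = £5,562.4315

£5,562.43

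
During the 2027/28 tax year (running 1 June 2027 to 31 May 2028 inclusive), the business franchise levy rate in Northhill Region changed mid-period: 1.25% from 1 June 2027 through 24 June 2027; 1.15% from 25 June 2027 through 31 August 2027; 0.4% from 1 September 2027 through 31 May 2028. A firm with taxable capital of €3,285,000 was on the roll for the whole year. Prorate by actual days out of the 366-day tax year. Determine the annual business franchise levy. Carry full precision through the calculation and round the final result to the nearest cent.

1 June – 24 June 2027: 24 days at 1.25% → €3,285,000 × 1.25% × 24/366 = €2,692.6230
25 June – 31 August 2027: 68 days at 1.15% → €3,285,000 × 1.15% × 68/366 = €7,018.7705
1 September 2027 – 31 May 2028: 274 days at 0.4% → €3,285,000 × 0.4% × 274/366 = €9,837.0492
Total = €19,548.4426

€19,548.44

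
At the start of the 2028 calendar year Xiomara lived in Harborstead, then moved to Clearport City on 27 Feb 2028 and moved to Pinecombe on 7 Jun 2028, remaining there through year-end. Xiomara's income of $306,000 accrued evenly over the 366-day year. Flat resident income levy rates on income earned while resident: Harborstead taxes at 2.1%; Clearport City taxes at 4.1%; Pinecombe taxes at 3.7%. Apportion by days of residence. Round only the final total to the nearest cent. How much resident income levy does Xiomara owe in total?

$10,897.28

Harborstead, 1 Jan – 26 Feb 2028: 57 days → $306,000 × 2.1% × 57/366 = $1,000.7705
Clearport City, 27 Feb – 6 Jun 2028: 101 days → $306,000 × 4.1% × 101/366 = $3,462.1475
Pinecombe, 7 Jun – 31 Dec 2028: 208 days → $306,000 × 3.7% × 208/366 = $6,434.3607
Total = $10,897.2787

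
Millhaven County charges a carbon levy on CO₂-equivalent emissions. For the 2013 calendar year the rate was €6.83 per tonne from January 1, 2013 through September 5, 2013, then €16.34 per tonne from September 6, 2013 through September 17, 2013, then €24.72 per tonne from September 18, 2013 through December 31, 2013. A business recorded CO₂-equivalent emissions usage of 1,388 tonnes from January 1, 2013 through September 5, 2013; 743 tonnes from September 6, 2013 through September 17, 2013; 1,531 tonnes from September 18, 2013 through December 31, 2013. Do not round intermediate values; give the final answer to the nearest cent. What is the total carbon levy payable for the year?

€59,466.98

January 1 – September 5, 2013: 1,388 tonnes at €6.83/tonne → €9,480.04
September 6 – September 17, 2013: 743 tonnes at €16.34/tonne → €12,140.62
September 18 – December 31, 2013: 1,531 tonnes at €24.72/tonne → €37,846.32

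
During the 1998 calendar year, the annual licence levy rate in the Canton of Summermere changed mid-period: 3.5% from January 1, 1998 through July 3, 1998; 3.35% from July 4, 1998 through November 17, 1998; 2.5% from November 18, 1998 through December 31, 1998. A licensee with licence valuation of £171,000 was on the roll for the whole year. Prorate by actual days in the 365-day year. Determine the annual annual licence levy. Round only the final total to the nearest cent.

£5,682.59

January 1 – July 3, 1998: 184 days at 3.5% → £171,000 × 3.5% × 184/365 = £3,017.0959
July 4 – November 17, 1998: 137 days at 3.35% → £171,000 × 3.35% × 137/365 = £2,150.1493
November 18 – December 31, 1998: 44 days at 2.5% → £171,000 × 2.5% × 44/365 = £515.3425
Total = £5,682.5877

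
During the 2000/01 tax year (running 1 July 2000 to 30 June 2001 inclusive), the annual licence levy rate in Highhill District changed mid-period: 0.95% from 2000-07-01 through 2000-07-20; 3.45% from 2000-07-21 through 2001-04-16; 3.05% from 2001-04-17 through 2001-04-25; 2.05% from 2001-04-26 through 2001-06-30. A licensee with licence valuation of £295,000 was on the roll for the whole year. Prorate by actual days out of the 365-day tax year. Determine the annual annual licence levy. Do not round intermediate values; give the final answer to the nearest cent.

2000-07-01 to 2000-07-20: 20 days at 0.95% → £295,000 × 0.95% × 20/365 = £153.5616
2000-07-21 to 2001-04-16: 270 days at 3.45% → £295,000 × 3.45% × 270/365 = £7,528.5616
2001-04-17 to 2001-04-25: 9 days at 3.05% → £295,000 × 3.05% × 9/365 = £221.8562
2001-04-26 to 2001-06-30: 66 days at 2.05% → £295,000 × 2.05% × 66/365 = £1,093.5205
Total = £8,997.5000

£8,997.50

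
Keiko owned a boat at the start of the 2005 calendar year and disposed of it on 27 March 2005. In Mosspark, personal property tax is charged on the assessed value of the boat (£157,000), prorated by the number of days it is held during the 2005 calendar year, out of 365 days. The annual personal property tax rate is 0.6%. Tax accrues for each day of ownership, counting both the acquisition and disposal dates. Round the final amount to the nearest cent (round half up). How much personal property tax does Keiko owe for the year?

£221.95

Days held (1 January – 27 March 2005): 86 out of 365
Tax = £157,000 × 0.6% × 86/365 = £221.9507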